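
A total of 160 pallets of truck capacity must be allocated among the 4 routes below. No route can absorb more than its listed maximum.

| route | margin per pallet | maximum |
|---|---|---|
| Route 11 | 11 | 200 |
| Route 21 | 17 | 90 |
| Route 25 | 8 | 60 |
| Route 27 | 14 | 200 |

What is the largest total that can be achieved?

Order the routes by margin per pallet: Route 21 17 > Route 27 14 > Route 11 11 > Route 25 8.
Route 21: +90 to 90 (cap) — 70 left.
Route 27: +70 (room for 200) → 70. Pool exhausted.
Total = 17×90 + 14×70 = 2510.

2510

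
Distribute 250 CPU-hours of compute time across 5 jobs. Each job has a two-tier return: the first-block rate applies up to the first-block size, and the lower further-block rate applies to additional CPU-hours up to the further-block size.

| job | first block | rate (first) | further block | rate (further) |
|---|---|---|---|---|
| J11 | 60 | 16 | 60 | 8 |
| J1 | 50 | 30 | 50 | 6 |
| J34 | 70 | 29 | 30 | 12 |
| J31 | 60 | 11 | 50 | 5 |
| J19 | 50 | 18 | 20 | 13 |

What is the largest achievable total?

Rank every tier by rate: J1/T1 30 > J34/T1 29 > J19/T1 18 > J11/T1 16 > J19/T2 13 > J34/T2 12 > J31/T1 11 > J11/T2 8 > J1/T2 6 > J31/T2 5.
J1/T1 (30): +50 ; 200 left.
J34/T1 (29): +70 ; 130 left.
Fill J19 T1 block (50 at 18) ; 80 left.
Fill J11 T1 block (60 at 16) ; 20 left.
J19/T2 (13): +20 ; 0 left.
Total = 30×50 + 29×70 + 18×50 + 16×60 + 13×20 = 5650.

5650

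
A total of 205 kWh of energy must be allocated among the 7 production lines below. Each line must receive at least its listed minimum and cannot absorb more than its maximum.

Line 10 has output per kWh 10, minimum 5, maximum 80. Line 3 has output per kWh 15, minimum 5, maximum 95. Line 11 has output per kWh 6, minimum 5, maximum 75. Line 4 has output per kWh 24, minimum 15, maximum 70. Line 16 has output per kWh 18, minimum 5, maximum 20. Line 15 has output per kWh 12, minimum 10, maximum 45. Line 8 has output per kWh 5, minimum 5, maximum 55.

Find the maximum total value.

Meeting every minimum uses 5+5+5+15+5+10+5 = 50 kWh, leaving 155.
Order the production lines by output per kWh: Line 4 24 > Line 16 18 > Line 3 15 > Line 15 12 > Line 10 10 > Line 11 6 > Line 8 5.
Line 4 takes 55 more to reach its cap of 70 ; 100 left.
Give Line 16 15 more to hit its cap of 20 ; 85 left.
Line 3 has room for 90 more but only 85 remain, so it gets 90.
Total = 10×5 + 15×90 + 6×5 + 24×70 + 18×20 + 12×10 + 5×5 = 3615.

3615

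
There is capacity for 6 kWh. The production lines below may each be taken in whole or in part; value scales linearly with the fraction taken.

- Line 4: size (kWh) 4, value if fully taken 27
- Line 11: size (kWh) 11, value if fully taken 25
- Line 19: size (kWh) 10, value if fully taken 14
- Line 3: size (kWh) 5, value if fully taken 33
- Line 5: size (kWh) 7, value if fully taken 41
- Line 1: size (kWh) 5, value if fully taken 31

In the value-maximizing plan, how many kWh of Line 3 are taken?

Rank by value-to-size ratio: Line 4 27/4≈6.75, Line 3 33/5≈6.6, Line 1 31/5≈6.2, Line 5 41/7≈5.86, Line 11 25/11≈2.27, Line 19 14/10≈1.4.
Take all of Line 4 (4 kWh, value 27) → 2 kWh left.
2 kWh left: a 2/5 share of Line 3 gives 33×2/5 = 13.2.

2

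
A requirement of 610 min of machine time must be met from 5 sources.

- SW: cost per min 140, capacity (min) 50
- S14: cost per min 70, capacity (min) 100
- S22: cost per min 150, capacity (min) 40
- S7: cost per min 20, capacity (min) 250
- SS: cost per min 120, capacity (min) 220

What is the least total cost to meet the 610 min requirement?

Fill from the cheapest source first.
S7 (20): use full 250 ; 360 min to go.
S14 (70): use full 100 ; 260 min to go.
Take 220 from SS at 120 ; need 40 more.
Take 40 from SW at 140 to finish.
S22: unused.
Cost = 250×20 + 100×70 + 220×120 + 40×140 = 44000.

44000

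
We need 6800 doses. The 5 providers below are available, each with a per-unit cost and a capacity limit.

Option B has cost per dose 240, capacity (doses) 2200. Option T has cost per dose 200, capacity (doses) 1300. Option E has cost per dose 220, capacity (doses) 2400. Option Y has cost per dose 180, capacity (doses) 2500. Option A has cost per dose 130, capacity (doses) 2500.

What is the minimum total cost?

Use providers in increasing cost order.
Take 2500 from Option A at 130 ; need 4300 more.
Option Y at 180: take all 2500 doses ; 1800 still needed.
Option T at 200: take all 1300 doses ; 500 still needed.
Option E at 220: take 500 of its 2400 ; requirement met.
Option B: unused.
Cost = 2500×130 + 2500×180 + 1300×200 + 500×220 = 1145000.

1145000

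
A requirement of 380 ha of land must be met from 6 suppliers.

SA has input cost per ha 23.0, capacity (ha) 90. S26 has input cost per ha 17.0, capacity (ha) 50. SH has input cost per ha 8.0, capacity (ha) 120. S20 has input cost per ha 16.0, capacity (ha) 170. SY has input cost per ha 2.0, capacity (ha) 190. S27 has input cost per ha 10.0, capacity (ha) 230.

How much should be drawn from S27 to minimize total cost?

70

Use suppliers in increasing cost order.
SY at 2.0: take all 190 ha → 190 still needed.
SH (8.0): use full 120 → 70 ha to go.
S27 at 10.0: take 70 of its 230 → requirement met.
S20, S26, SA: unused.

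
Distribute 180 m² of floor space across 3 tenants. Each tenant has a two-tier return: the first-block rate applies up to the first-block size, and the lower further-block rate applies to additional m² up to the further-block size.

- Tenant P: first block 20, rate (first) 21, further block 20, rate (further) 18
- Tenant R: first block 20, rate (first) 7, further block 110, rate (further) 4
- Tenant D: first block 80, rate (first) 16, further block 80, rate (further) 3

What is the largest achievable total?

Rank every tier by rate: Tenant P/first 21 > Tenant P/second 18 > Tenant D/first 16 > Tenant R/first 7 > Tenant R/second 4 > Tenant D/second 3.
Fill Tenant P first block (20 at 21) — 160 left.
Tenant P second at 18: fill all 20 — 140 left.
Tenant D/first (16): +80 — 60 left.
Tenant R first at 7: fill all 20 — 40 left.
40 remain; put them into Tenant R second at 4.
Total = 21×20 + 18×20 + 16×80 + 7×20 + 4×40 = 2360.

2360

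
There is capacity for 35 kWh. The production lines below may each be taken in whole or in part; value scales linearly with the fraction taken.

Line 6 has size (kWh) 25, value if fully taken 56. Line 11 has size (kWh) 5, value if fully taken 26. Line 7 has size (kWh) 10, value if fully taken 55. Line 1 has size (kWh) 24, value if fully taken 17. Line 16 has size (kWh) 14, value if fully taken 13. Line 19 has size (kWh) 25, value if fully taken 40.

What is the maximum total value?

125.8

Best value per unit of size first: Line 7 55/10≈5.5, Line 11 26/5≈5.2, Line 6 56/25≈2.24, Line 19 40/25≈1.6, Line 16 13/14≈0.929, Line 1 17/24≈0.708.
All 10 kWh of Line 7 fit (value 55) — 25 remain.
All 5 kWh of Line 11 fit (value 26) — 20 remain.
Only 20 kWh remain; take 20/25 of Line 6 for value 56×20/25 = 44.8.
Total value = 125.8.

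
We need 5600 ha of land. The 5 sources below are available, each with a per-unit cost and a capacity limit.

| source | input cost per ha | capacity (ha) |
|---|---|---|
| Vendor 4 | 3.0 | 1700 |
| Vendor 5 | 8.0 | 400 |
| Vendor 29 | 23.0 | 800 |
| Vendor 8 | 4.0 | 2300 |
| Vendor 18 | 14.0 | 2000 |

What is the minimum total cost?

Fill from the cheapest source first.
Take 1700 from Vendor 4 at 3.0 ; need 3900 more.
Vendor 8 at 4.0: take all 2300 ha ; 1600 still needed.
Vendor 5 (8.0): use full 400 ; 1200 ha to go.
Take 1200 from Vendor 18 at 14.0 to finish.
Vendor 29: unused.
Cost = 1700×3.0 + 2300×4.0 + 400×8.0 + 1200×14.0 = 34300.

34300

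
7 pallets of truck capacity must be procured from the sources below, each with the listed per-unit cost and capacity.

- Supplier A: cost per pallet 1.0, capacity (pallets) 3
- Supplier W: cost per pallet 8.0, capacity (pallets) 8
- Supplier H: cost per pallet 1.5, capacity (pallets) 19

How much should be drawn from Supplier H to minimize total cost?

Fill from the cheapest source first.
Take 3 from Supplier A at 1.0 — need 4 more.
Supplier H (1.5): take the remaining 4 — done.
Supplier W: unused.

4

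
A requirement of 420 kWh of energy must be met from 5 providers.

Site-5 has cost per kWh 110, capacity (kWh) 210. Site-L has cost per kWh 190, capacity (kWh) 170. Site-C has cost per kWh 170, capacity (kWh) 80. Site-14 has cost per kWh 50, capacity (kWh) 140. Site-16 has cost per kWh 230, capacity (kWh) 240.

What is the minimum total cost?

Use providers in increasing cost order.
Take 140 from Site-14 at 50 — need 280 more.
Site-5 at 110: take all 210 kWh — 70 still needed.
Take 70 from Site-C at 170 to finish.
Site-L, Site-16: unused.
Cost = 140×50 + 210×110 + 70×170 = 42000.

42000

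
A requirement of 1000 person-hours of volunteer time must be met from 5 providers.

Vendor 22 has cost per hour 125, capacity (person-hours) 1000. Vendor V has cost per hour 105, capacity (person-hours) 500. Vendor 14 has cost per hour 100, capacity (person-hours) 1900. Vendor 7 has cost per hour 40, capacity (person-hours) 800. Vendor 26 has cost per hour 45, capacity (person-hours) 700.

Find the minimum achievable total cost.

41000

Use providers in increasing cost order.
Vendor 7 at 40: take all 800 person-hours — 200 still needed.
Vendor 26 at 45: take 200 of its 700 — requirement met.
Vendor 14, Vendor V, Vendor 22: unused.
Cost = 800×40 + 200×45 = 41000.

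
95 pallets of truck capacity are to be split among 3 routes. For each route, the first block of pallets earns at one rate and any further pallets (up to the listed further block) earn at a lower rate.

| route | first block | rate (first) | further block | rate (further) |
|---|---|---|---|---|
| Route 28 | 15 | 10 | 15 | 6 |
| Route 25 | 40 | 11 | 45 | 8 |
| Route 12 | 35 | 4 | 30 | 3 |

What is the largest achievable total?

910

Treat each block as its own option and order by rate: Route 25/T1 11 > Route 28/T1 10 > Route 25/T2 8 > Route 28/T2 6 > Route 12/T1 4 > Route 12/T2 3.
Fill Route 25 T1 block (40 at 11) ; 55 left.
Route 28 T1 at 10: fill all 15 ; 40 left.
Route 25 T2 at 8: only 40 left, fill 40.
Total = 11×40 + 10×15 + 8×40 = 910.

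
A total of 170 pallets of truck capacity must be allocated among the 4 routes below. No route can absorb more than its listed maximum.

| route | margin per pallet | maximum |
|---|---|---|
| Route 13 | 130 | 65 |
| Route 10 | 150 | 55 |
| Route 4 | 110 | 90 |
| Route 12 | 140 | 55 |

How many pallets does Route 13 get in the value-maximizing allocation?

Rank by margin per pallet: Route 10 150 > Route 12 140 > Route 13 130 > Route 4 110.
Route 10 takes 55 to reach its cap of 55 → 115 left.
Route 12 takes 55 to reach its cap of 55 → 60 left.
Route 13 has room for 65 but only 60 remain, so it gets 60.

60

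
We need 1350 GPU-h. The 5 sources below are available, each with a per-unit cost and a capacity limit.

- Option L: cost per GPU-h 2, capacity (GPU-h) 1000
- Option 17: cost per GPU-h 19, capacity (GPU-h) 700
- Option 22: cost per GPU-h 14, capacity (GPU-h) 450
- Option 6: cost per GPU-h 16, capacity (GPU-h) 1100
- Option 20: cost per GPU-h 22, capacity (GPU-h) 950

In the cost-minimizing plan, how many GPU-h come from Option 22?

350

Use sources in increasing cost order.
Option L (2): use full 1000 → 350 GPU-h to go.
Take 350 from Option 22 at 14 to finish.
Option 6, Option 17, Option 20: unused.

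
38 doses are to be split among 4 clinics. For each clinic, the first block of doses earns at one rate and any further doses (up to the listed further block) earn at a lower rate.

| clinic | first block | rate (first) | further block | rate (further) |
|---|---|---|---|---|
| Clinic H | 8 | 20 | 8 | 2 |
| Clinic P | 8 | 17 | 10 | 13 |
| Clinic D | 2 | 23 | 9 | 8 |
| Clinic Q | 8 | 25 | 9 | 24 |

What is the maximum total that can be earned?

Rank every tier by rate: Clinic Q/T1 25 > Clinic Q/T2 24 > Clinic D/T1 23 > Clinic H/T1 20 > Clinic P/T1 17 > Clinic P/T2 13 > Clinic D/T2 8 > Clinic H/T2 2.
Clinic Q T1 at 25: fill all 8 — 30 left.
Clinic Q/T2 (24): +9 — 21 left.
Clinic D/T1 (23): +2 — 19 left.
Clinic H T1 at 20: fill all 8 — 11 left.
Fill Clinic P T1 block (8 at 17) — 3 left.
Clinic P/T2: +3 of 10 at 13; pool empty.
Total = 25×8 + 24×9 + 23×2 + 20×8 + 17×8 + 13×3 = 797.

797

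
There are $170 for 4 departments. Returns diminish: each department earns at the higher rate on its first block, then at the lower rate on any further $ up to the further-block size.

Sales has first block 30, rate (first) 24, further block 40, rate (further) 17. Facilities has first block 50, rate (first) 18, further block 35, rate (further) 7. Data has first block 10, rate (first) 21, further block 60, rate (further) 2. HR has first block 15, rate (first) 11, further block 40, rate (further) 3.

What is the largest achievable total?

2850

Order all 8 blocks by rate: Sales/T1 24 > Data/T1 21 > Facilities/T1 18 > Sales/T2 17 > HR/T1 11 > Facilities/T2 7 > HR/T2 3 > Data/T2 2.
Fill Sales T1 block (30 at 24) → 140 left.
Data T1 at 21: fill all 10 → 130 left.
Facilities/T1 (18): +50 → 80 left.
Sales/T2 (17): +40 → 40 left.
HR T1 at 11: fill all 15 → 25 left.
Facilities/T2: +25 of 35 at 7; pool empty.
Total = 24×30 + 21×10 + 18×50 + 17×40 + 11×15 + 7×25 = 2850.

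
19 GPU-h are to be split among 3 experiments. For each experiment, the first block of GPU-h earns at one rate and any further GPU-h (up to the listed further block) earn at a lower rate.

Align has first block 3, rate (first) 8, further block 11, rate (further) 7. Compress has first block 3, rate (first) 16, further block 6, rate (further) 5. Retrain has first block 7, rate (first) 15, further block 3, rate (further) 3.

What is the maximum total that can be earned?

Rank every tier by rate: Compress/T1 16 > Retrain/T1 15 > Align/T1 8 > Align/T2 7 > Compress/T2 5 > Retrain/T2 3.
Fill Compress T1 block (3 at 16) — 16 left.
Retrain T1 at 15: fill all 7 — 9 left.
Align T1 at 8: fill all 3 — 6 left.
6 remain; put them into Align T2 at 7.
Total = 16×3 + 15×7 + 8×3 + 7×6 = 219.

219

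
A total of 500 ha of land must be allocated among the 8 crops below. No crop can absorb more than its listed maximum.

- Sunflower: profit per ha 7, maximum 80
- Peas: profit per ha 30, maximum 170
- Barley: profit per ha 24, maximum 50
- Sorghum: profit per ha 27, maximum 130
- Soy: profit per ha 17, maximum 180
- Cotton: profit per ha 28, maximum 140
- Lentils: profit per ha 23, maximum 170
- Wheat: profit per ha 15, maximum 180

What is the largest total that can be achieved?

13960

Rank by profit per ha: Peas 30 > Cotton 28 > Sorghum 27 > Barley 24 > Lentils 23 > Soy 17 > Wheat 15 > Sunflower 7.
Give Peas 170 to hit its cap of 170 ; 330 left.
Give Cotton 140 to hit its cap of 140 ; 190 left.
Sorghum takes 130 to reach its cap of 130 ; 60 left.
Barley takes 50 to reach its cap of 50 ; 10 left.
Lentils: +10 (room for 170) → 10. Pool exhausted.
Total = 30×170 + 24×50 + 27×130 + 28×140 + 23×10 = 13960.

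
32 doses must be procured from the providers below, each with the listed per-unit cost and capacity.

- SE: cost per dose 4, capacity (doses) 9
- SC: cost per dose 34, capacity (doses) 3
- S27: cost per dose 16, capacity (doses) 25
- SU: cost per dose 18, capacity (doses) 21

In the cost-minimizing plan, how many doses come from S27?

Fill from the cheapest provider first.
SE (4): use full 9 → 23 doses to go.
Take 23 from S27 at 16 to finish.
SU, SC: unused.

23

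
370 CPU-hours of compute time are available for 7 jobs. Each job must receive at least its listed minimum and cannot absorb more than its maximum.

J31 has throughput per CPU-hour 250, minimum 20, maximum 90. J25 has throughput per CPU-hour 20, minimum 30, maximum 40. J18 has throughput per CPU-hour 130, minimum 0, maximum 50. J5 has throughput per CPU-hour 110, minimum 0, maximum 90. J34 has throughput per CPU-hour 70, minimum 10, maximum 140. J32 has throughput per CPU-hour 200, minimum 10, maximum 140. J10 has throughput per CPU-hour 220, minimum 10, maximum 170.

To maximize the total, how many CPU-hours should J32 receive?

70

Meeting every minimum uses 20+30+0+0+10+10+10 = 80 CPU-hours, leaving 290.
Order the jobs by throughput per CPU-hour: J31 250 > J10 220 > J32 200 > J18 130 > J5 110 > J34 70 > J25 20.
J31: +70 to 90 (cap) — 220 left.
Give J10 160 more to hit its cap of 170 — 60 left.
Only 60 left; J32 takes them to reach 70.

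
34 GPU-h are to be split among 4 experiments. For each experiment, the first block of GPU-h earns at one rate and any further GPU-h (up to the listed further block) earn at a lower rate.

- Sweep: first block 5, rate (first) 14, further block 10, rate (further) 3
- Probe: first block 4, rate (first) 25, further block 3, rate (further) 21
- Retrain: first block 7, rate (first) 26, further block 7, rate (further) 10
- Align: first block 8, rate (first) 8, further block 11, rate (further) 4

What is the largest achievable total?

Rank every tier by rate: Retrain/first 26 > Probe/first 25 > Probe/second 21 > Sweep/first 14 > Retrain/second 10 > Align/first 8 > Align/second 4 > Sweep/second 3.
Fill Retrain first block (7 at 26) → 27 left.
Probe first at 25: fill all 4 → 23 left.
Fill Probe second block (3 at 21) → 20 left.
Sweep/first (14): +5 → 15 left.
Fill Retrain second block (7 at 10) → 8 left.
Align/first (8): +8 → 0 left.
Total = 26×7 + 25×4 + 21×3 + 14×5 + 10×7 + 8×8 = 549.

549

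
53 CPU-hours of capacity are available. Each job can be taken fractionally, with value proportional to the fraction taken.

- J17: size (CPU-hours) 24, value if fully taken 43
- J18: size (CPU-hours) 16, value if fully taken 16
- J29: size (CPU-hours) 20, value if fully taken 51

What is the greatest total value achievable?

103

Rank by value-to-size ratio: J29 51/20≈2.55, J17 43/24≈1.79, J18 16/16≈1.
J29: take in full, 20 CPU-hours for value 51 → 33 left.
All 24 CPU-hours of J17 fit (value 43) → 9 remain.
Only 9 CPU-hours remain; take 9/16 of J18 for value 16×9/16 = 9.
Total value = 103.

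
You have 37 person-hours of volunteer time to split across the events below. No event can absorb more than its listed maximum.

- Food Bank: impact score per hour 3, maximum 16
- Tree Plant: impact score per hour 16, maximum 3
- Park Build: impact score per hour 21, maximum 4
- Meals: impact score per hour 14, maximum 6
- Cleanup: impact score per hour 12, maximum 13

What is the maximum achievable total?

Order the events by impact score per hour: Park Build 21 > Tree Plant 16 > Meals 14 > Cleanup 12 > Food Bank 3.
Give Park Build 4 to hit its cap of 4 → 33 left.
Tree Plant: +3 to 3 (cap) → 30 left.
Meals takes 6 to reach its cap of 6 → 24 left.
Cleanup: +13 to 13 (cap) → 11 left.
Food Bank has room for 16 but only 11 remain, so it gets 11.
Total = 3×11 + 16×3 + 21×4 + 14×6 + 12×13 = 405.

405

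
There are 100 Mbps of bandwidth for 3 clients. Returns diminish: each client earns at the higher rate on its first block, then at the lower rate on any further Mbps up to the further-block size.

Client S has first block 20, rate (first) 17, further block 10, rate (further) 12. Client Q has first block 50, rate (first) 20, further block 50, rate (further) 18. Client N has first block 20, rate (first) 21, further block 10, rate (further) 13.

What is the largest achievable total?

1960

Order all 6 blocks by rate: Client N/T1 21 > Client Q/T1 20 > Client Q/T2 18 > Client S/T1 17 > Client N/T2 13 > Client S/T2 12.
Client N/T1 (21): +20 ; 80 left.
Client Q T1 at 20: fill all 50 ; 30 left.
30 remain; put them into Client Q T2 at 18.
Total = 21×20 + 20×50 + 18×30 = 1960.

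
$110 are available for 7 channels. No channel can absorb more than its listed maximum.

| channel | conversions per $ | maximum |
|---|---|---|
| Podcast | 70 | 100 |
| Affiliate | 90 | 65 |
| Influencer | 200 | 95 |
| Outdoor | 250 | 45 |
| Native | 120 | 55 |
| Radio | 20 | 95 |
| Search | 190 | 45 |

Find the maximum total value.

Order the channels by conversions per $: Outdoor 250 > Influencer 200 > Search 190 > Native 120 > Affiliate 90 > Podcast 70 > Radio 20.
Give Outdoor 45 to hit its cap of 45 → 65 left.
Only 65 left; Influencer takes them to reach 65.
Total = 200×65 + 250×45 = 24250.

24250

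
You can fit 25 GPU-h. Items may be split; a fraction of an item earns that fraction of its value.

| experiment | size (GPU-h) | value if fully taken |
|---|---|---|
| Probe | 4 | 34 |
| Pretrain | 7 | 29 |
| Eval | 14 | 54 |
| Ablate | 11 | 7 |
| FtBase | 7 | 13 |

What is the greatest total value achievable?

Sort by value density: Probe 34/4≈8.5, Pretrain 29/7≈4.14, Eval 54/14≈3.86, FtBase 13/7≈1.86, Ablate 7/11≈0.636.
Probe: take in full, 4 GPU-h for value 34 — 21 left.
Take all of Pretrain (7 GPU-h, value 29) — 14 GPU-h left.
Eval: take in full, 14 GPU-h for value 54 — 0 left.
Total value = 117.

117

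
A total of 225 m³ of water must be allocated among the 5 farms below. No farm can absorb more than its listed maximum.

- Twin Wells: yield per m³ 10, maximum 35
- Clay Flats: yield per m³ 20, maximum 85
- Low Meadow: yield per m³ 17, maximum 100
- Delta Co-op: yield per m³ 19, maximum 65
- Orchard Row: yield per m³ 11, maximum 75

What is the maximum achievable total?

Rank by yield per m³: Clay Flats 20 > Delta Co-op 19 > Low Meadow 17 > Orchard Row 11 > Twin Wells 10.
Give Clay Flats 85 to hit its cap of 85 → 140 left.
Give Delta Co-op 65 to hit its cap of 65 → 75 left.
Low Meadow: +75 (room for 100) → 75. Pool exhausted.
Total = 20×85 + 17×75 + 19×65 = 4210.

4210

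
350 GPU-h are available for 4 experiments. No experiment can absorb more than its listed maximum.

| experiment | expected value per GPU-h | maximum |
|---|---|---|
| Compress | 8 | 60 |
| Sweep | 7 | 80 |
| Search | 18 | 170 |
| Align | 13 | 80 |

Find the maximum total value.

4860

Order the experiments by expected value per GPU-h: Search 18 > Align 13 > Compress 8 > Sweep 7.
Give Search 170 to hit its cap of 170 — 180 left.
Give Align 80 to hit its cap of 80 — 100 left.
Compress takes 60 to reach its cap of 60 — 40 left.
Sweep: +40 (room for 80) → 40. Pool exhausted.
Total = 8×60 + 7×40 + 18×170 + 13×80 = 4860.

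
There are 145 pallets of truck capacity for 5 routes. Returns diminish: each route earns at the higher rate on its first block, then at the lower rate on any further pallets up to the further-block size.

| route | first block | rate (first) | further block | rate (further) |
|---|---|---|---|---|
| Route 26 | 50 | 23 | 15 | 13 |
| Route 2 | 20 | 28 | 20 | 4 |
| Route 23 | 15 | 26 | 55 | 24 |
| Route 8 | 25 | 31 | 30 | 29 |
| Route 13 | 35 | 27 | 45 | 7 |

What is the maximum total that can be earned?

4020

Order all 10 blocks by rate: Route 8/tier1 31 > Route 8/tier2 29 > Route 2/tier1 28 > Route 13/tier1 27 > Route 23/tier1 26 > Route 23/tier2 24 > Route 26/tier1 23 > Route 26/tier2 13 > Route 13/tier2 7 > Route 2/tier2 4.
Route 8/tier1 (31): +25 ; 120 left.
Route 8/tier2 (29): +30 ; 90 left.
Fill Route 2 tier1 block (20 at 28) ; 70 left.
Route 13/tier1 (27): +35 ; 35 left.
Route 23 tier1 at 26: fill all 15 ; 20 left.
20 remain; put them into Route 23 tier2 at 24.
Total = 31×25 + 29×30 + 28×20 + 27×35 + 26×15 + 24×20 = 4020.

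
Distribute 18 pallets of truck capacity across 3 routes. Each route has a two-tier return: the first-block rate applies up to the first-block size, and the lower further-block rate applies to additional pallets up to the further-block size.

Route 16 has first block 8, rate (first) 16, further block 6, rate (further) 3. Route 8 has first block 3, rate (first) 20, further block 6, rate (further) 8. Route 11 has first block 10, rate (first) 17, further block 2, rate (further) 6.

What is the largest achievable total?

310

Order all 6 blocks by rate: Route 8/tier1 20 > Route 11/tier1 17 > Route 16/tier1 16 > Route 8/tier2 8 > Route 11/tier2 6 > Route 16/tier2 3.
Route 8 tier1 at 20: fill all 3 → 15 left.
Route 11/tier1 (17): +10 → 5 left.
Route 16 tier1 at 16: only 5 left, fill 5.
Total = 20×3 + 17×10 + 16×5 = 310.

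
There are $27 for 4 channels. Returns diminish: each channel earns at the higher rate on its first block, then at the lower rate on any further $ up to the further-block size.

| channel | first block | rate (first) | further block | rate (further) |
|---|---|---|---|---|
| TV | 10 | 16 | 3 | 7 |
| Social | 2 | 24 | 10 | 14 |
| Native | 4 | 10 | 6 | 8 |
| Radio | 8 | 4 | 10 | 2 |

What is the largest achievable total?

396

Rank every tier by rate: Social/first 24 > TV/first 16 > Social/second 14 > Native/first 10 > Native/second 8 > TV/second 7 > Radio/first 4 > Radio/second 2.
Social/first (24): +2 ; 25 left.
TV/first (16): +10 ; 15 left.
Social/second (14): +10 ; 5 left.
Native first at 10: fill all 4 ; 1 left.
1 remain; put them into Native second at 8.
Total = 24×2 + 16×10 + 14×10 + 10×4 + 8×1 = 396.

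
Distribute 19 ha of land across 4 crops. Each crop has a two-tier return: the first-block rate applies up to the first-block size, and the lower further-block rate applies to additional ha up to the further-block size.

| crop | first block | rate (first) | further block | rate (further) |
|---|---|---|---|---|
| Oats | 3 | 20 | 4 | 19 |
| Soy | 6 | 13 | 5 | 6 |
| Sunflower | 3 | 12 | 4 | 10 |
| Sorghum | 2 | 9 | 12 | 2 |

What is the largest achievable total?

280

Rank every tier by rate: Oats/first 20 > Oats/second 19 > Soy/first 13 > Sunflower/first 12 > Sunflower/second 10 > Sorghum/first 9 > Soy/second 6 > Sorghum/second 2.
Oats first at 20: fill all 3 ; 16 left.
Fill Oats second block (4 at 19) ; 12 left.
Soy/first (13): +6 ; 6 left.
Sunflower/first (12): +3 ; 3 left.
Sunflower/second: +3 of 4 at 10; pool empty.
Total = 20×3 + 19×4 + 13×6 + 12×3 + 10×3 = 280.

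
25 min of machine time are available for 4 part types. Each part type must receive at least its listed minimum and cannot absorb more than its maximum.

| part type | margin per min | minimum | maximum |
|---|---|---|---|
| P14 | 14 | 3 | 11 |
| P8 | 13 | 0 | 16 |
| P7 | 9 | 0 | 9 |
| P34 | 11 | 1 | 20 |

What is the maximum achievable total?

334

Meeting every minimum uses 3+0+0+1 = 4 min, leaving 21.
Order the part types by margin per min: P14 14 > P8 13 > P34 11 > P7 9.
P14: +8 to 11 (cap) — 13 left.
P8: +13 (room for 16) → 13. Pool exhausted.
Total = 14×11 + 13×13 + 11×1 = 334.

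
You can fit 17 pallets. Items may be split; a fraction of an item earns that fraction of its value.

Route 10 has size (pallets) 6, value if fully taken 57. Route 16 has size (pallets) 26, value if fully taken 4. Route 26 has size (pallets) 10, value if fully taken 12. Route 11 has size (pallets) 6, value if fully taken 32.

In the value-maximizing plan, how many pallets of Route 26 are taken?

Rank by value-to-size ratio: Route 10 57/6≈9.5, Route 11 32/6≈5.33, Route 26 12/10≈1.2, Route 16 4/26≈0.154.
All 6 pallets of Route 10 fit (value 57) — 11 remain.
Take all of Route 11 (6 pallets, value 32) — 5 pallets left.
Fill the last 5 pallets with part of Route 26: 5/10 of it earns 6.

5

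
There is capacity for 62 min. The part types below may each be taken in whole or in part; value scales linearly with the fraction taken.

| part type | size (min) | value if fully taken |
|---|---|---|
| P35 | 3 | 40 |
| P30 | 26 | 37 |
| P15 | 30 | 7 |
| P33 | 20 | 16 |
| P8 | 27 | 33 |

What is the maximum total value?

114.8

Rank by value-to-size ratio: P35 40/3≈13.3, P30 37/26≈1.42, P8 33/27≈1.22, P33 16/20≈0.8, P15 7/30≈0.233.
P35: take in full, 3 min for value 40 → 59 left.
P30: take in full, 26 min for value 37 → 33 left.
All 27 min of P8 fit (value 33) → 6 remain.
Fill the last 6 min with part of P33: 6/20 of it earns 4.8.
Total value = 114.8.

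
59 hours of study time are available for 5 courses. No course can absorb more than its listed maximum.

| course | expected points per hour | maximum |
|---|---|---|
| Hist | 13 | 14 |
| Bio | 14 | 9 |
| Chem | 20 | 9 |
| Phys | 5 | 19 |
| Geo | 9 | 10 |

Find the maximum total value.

Rank by expected points per hour: Chem 20 > Bio 14 > Hist 13 > Geo 9 > Phys 5.
Chem takes 9 to reach its cap of 9 — 50 left.
Give Bio 9 to hit its cap of 9 — 41 left.
Hist: +14 to 14 (cap) — 27 left.
Geo takes 10 to reach its cap of 10 — 17 left.
Phys: +17 (room for 19) → 17. Pool exhausted.
Total = 13×14 + 14×9 + 20×9 + 5×17 + 9×10 = 663.

663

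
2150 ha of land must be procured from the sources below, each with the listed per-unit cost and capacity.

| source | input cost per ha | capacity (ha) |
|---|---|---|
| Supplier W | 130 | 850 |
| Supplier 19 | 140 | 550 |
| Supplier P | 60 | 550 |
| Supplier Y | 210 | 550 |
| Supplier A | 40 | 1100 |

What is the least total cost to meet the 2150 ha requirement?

Fill from the cheapest source first.
Supplier A (40): use full 1100 → 1050 ha to go.
Take 550 from Supplier P at 60 → need 500 more.
Supplier W at 130: take 500 of its 850 → requirement met.
Supplier 19, Supplier Y: unused.
Cost = 1100×40 + 550×60 + 500×130 = 142000.

142000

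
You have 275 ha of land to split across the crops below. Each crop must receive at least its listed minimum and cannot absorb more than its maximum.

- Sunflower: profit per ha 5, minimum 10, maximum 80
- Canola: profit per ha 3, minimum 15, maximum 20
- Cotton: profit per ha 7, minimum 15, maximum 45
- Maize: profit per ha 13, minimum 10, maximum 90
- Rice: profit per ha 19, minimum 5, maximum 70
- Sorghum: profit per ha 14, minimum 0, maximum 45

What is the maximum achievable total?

3540

Meeting every minimum uses 10+15+15+10+5+0 = 55 ha, leaving 220.
Rank by profit per ha: Rice 19 > Sorghum 14 > Maize 13 > Cotton 7 > Sunflower 5 > Canola 3.
Rice takes 65 more to reach its cap of 70 ; 155 left.
Sorghum takes 45 more to reach its cap of 45 ; 110 left.
Maize takes 80 more to reach its cap of 90 ; 30 left.
Cotton takes 30 more to reach its cap of 45 ; 0 left.
Total = 5×10 + 3×15 + 7×45 + 13×90 + 19×70 + 14×45 = 3540.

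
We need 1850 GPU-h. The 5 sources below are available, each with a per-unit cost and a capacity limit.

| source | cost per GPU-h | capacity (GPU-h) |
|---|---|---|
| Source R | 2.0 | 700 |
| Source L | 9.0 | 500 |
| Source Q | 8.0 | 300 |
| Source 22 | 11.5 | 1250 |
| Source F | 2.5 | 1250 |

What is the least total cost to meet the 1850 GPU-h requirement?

Use sources in increasing cost order.
Source R at 2.0: take all 700 GPU-h ; 1150 still needed.
Source F at 2.5: take 1150 of its 1250 ; requirement met.
Source Q, Source L, Source 22: unused.
Cost = 700×2.0 + 1150×2.5 = 4275.

4275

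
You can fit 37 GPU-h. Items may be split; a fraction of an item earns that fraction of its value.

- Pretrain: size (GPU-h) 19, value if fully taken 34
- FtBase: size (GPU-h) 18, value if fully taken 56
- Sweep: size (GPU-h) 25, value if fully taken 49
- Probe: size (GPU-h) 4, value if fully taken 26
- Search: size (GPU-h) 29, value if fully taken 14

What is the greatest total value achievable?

Rank by value-to-size ratio: Probe 26/4≈6.5, FtBase 56/18≈3.11, Sweep 49/25≈1.96, Pretrain 34/19≈1.79, Search 14/29≈0.483.
Take all of Probe (4 GPU-h, value 26) ; 33 GPU-h left.
Take all of FtBase (18 GPU-h, value 56) ; 15 GPU-h left.
Only 15 GPU-h remain; take 15/25 of Sweep for value 49×15/25 = 29.4.
Total value = 111.4.

111.4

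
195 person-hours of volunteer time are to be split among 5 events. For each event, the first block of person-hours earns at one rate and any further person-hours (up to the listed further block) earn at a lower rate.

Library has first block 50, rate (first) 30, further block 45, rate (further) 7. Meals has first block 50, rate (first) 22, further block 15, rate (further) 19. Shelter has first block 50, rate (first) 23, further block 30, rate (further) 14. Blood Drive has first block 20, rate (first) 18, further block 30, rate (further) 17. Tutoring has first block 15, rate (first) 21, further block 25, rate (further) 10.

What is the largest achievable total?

4620

Treat each block as its own option and order by rate: Library/first 30 > Shelter/first 23 > Meals/first 22 > Tutoring/first 21 > Meals/second 19 > Blood Drive/first 18 > Blood Drive/second 17 > Shelter/second 14 > Tutoring/second 10 > Library/second 7.
Fill Library first block (50 at 30) — 145 left.
Shelter first at 23: fill all 50 — 95 left.
Fill Meals first block (50 at 22) — 45 left.
Tutoring first at 21: fill all 15 — 30 left.
Fill Meals second block (15 at 19) — 15 left.
Blood Drive/first: +15 of 20 at 18; pool empty.
Total = 30×50 + 23×50 + 22×50 + 21×15 + 19×15 + 18×15 = 4620.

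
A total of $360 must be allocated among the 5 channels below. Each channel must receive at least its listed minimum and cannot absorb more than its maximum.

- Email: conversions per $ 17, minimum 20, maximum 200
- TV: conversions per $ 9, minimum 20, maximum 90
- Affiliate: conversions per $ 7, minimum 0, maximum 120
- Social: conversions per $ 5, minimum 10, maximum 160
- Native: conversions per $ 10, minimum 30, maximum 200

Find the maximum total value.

Meeting every minimum uses 20+20+0+10+30 = 80 $, leaving 280.
Order the channels by conversions per $: Email 17 > Native 10 > TV 9 > Affiliate 7 > Social 5.
Email: +180 to 200 (cap) → 100 left.
Native has room for 170 more but only 100 remain, so it gets 130.
Total = 17×200 + 9×20 + 5×10 + 10×130 = 4930.

4930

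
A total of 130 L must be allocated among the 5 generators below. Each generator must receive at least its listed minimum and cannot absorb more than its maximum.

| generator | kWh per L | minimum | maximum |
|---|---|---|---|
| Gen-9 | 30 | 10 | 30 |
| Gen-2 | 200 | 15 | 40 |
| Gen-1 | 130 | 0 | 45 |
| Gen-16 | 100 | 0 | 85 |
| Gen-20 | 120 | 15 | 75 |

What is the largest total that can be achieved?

18350

Meeting every minimum uses 10+15+0+0+15 = 40 L, leaving 90.
Rank by kWh per L: Gen-2 200 > Gen-1 130 > Gen-20 120 > Gen-16 100 > Gen-9 30.
Give Gen-2 25 more to hit its cap of 40 — 65 left.
Give Gen-1 45 more to hit its cap of 45 — 20 left.
Gen-20 has room for 60 more but only 20 remain, so it gets 35.
Total = 30×10 + 200×40 + 130×45 + 120×35 = 18350.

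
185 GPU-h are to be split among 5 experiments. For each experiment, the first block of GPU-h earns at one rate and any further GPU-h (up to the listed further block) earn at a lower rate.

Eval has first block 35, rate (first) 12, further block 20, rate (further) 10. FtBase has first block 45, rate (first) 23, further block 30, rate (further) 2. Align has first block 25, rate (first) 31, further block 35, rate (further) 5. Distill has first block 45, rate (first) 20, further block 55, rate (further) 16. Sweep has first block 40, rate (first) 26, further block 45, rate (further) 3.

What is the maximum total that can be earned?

4230

Rank every tier by rate: Align/first 31 > Sweep/first 26 > FtBase/first 23 > Distill/first 20 > Distill/second 16 > Eval/first 12 > Eval/second 10 > Align/second 5 > Sweep/second 3 > FtBase/second 2.
Align/first (31): +25 → 160 left.
Sweep/first (26): +40 → 120 left.
FtBase first at 23: fill all 45 → 75 left.
Distill first at 20: fill all 45 → 30 left.
Distill second at 16: only 30 left, fill 30.
Total = 31×25 + 26×40 + 23×45 + 20×45 + 16×30 = 4230.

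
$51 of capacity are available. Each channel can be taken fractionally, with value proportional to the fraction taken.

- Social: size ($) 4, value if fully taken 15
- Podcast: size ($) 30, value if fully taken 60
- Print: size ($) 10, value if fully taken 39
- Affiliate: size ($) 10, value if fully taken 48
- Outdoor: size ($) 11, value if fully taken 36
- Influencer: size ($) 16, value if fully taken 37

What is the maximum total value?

175

Rank by value-to-size ratio: Affiliate 48/10≈4.8, Print 39/10≈3.9, Social 15/4≈3.75, Outdoor 36/11≈3.27, Influencer 37/16≈2.31, Podcast 60/30≈2.
Affiliate: take in full, 10 $ for value 48 ; 41 left.
All 10 $ of Print fit (value 39) ; 31 remain.
Social: take in full, 4 $ for value 15 ; 27 left.
All 11 $ of Outdoor fit (value 36) ; 16 remain.
Take all of Influencer (16 $, value 37) ; 0 $ left.
Total value = 175.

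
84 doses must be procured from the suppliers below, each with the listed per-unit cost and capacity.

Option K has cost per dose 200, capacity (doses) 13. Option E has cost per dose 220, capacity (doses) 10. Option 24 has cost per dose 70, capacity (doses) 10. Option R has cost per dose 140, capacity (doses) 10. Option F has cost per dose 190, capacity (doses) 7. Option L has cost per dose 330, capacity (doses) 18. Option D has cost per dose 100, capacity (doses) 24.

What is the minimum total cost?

Use suppliers in increasing cost order.
Option 24 at 70: take all 10 doses → 74 still needed.
Option D (100): use full 24 → 50 doses to go.
Take 10 from Option R at 140 → need 40 more.
Take 7 from Option F at 190 → need 33 more.
Take 13 from Option K at 200 → need 20 more.
Take 10 from Option E at 220 → need 10 more.
Option L at 330: take 10 of its 18 → requirement met.
Cost = 10×70 + 24×100 + 10×140 + 7×190 + 13×200 + 10×220 + 10×330 = 13930.

13930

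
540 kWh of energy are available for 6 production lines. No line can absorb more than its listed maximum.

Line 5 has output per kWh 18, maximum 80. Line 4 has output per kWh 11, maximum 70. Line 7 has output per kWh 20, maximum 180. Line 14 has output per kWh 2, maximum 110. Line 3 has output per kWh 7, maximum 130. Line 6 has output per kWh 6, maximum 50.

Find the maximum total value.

Highest output per kWh first: Line 7 20 > Line 5 18 > Line 4 11 > Line 3 7 > Line 6 6 > Line 14 2.
Line 7 takes 180 to reach its cap of 180 → 360 left.
Line 5 takes 80 to reach its cap of 80 → 280 left.
Line 4 takes 70 to reach its cap of 70 → 210 left.
Give Line 3 130 to hit its cap of 130 → 80 left.
Give Line 6 50 to hit its cap of 50 → 30 left.
Line 14 has room for 110 but only 30 remain, so it gets 30.
Total = 18×80 + 11×70 + 20×180 + 2×30 + 7×130 + 6×50 = 7080.

7080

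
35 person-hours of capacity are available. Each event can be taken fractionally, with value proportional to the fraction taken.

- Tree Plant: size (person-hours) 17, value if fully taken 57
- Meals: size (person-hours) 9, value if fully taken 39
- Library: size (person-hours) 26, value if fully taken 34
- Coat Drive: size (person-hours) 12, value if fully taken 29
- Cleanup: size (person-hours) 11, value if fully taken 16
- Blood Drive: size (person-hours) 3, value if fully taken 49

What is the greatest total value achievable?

159.5

Rank by value-to-size ratio: Blood Drive 49/3≈16.3, Meals 39/9≈4.33, Tree Plant 57/17≈3.35, Coat Drive 29/12≈2.42, Cleanup 16/11≈1.45, Library 34/26≈1.31.
All 3 person-hours of Blood Drive fit (value 49) → 32 remain.
Take all of Meals (9 person-hours, value 39) → 23 person-hours left.
Take all of Tree Plant (17 person-hours, value 57) → 6 person-hours left.
Fill the last 6 person-hours with part of Coat Drive: 6/12 of it earns 14.5.
Total value = 159.5.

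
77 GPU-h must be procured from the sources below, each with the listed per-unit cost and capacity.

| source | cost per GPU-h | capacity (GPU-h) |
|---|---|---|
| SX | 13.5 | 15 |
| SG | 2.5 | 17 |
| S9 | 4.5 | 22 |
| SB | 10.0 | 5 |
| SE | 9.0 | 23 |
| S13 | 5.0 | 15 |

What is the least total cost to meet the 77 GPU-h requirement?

Fill from the cheapest source first.
SG at 2.5: take all 17 GPU-h ; 60 still needed.
Take 22 from S9 at 4.5 ; need 38 more.
S13 (5.0): use full 15 ; 23 GPU-h to go.
Take 23 from SE at 9.0 ; need 0 more.
SB, SX: unused.
Cost = 17×2.5 + 22×4.5 + 15×5.0 + 23×9.0 = 423.5.

423.5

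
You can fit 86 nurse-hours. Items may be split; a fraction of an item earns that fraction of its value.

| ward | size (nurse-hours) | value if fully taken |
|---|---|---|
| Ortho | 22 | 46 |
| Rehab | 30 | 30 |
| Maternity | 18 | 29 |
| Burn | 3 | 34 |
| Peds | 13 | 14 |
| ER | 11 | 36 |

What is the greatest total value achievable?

178

Sort by value density: Burn 34/3≈11.3, ER 36/11≈3.27, Ortho 46/22≈2.09, Maternity 29/18≈1.61, Peds 14/13≈1.08, Rehab 30/30≈1.
Burn: take in full, 3 nurse-hours for value 34 — 83 left.
Take all of ER (11 nurse-hours, value 36) — 72 nurse-hours left.
Take all of Ortho (22 nurse-hours, value 46) — 50 nurse-hours left.
All 18 nurse-hours of Maternity fit (value 29) — 32 remain.
Take all of Peds (13 nurse-hours, value 14) — 19 nurse-hours left.
Fill the last 19 nurse-hours with part of Rehab: 19/30 of it earns 19.
Total value = 178.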